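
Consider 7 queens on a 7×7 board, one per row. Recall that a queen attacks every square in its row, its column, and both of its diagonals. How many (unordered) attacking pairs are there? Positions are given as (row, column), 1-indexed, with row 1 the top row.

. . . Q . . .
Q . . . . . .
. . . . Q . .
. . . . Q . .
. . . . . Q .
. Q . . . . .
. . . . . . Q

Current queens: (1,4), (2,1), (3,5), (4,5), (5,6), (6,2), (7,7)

Same column: (3,5)–(4,5) (column 5).
Same diagonal: (3,5)–(6,2) (|3−6| = |5−2| = 3); (4,5)–(5,6) (|4−5| = |5−6| = 1).
Total attacking pairs: 3.

3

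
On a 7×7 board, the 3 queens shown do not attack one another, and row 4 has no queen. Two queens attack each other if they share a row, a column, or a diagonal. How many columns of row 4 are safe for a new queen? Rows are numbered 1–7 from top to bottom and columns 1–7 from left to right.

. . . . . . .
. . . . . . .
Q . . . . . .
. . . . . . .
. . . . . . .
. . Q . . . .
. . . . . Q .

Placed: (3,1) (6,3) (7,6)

2

(3,1) attacks row 4 at column 1 and diagonals 2.
(6,3) attacks row 4 at column 3 and diagonals 1, 5.
(7,6) attacks row 4 at column 6 and diagonals 3.
Attacked columns: {1, 2, 3, 5, 6}. Safe: {4, 7}.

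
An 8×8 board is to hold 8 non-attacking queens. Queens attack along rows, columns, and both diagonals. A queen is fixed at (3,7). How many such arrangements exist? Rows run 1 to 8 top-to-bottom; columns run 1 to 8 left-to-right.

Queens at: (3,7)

Branch on row 1: col 1 → 0; col 2 → 2; col 3 → 2; col 4 → 3; col 6 → 7; col 8 → 0.
Sum: 0 + 2 + 2 + 3 + 7 + 0 = 14.

14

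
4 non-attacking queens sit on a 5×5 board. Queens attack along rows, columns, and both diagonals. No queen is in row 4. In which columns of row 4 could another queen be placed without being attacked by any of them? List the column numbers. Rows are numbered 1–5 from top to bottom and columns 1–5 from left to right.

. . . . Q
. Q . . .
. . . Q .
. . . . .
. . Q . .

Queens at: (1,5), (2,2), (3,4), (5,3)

columns 1

(1,5) attacks row 4 at column 5 and diagonals 2.
(2,2) attacks row 4 at column 2 and diagonals 4.
(3,4) attacks row 4 at column 4 and diagonals 3, 5.
(5,3) attacks row 4 at column 3 and diagonals 2, 4.
Attacked columns: {2, 3, 4, 5}. Safe: {1}.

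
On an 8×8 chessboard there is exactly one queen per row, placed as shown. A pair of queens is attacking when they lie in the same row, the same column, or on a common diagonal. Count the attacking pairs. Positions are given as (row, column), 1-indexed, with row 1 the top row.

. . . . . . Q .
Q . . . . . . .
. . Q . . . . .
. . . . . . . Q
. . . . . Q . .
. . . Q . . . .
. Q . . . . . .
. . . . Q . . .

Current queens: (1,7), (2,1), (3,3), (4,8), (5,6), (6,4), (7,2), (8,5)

0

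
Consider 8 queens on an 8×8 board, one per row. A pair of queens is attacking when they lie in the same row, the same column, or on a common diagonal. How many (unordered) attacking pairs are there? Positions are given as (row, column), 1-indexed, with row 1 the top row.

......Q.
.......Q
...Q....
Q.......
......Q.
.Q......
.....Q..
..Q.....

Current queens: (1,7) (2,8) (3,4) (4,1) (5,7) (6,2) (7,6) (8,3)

Same column: (1,7)–(5,7) (column 7).
Same diagonal: (1,7)–(2,8) (|1−2| = |7−8| = 1); (1,7)–(6,2) (|1−6| = |7−2| = 5).
Total attacking pairs: 3.

3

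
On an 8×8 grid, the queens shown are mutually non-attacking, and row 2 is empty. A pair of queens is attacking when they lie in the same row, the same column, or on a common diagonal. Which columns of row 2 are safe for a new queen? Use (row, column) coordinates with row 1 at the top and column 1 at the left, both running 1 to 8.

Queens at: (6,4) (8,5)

columns 1, 2, 3, 6, 7

(6,4) attacks row 2 at column 4 and diagonals 8.
(8,5) attacks row 2 at column 5.
Attacked columns: {4, 5, 8}. Safe: {1, 2, 3, 6, 7}.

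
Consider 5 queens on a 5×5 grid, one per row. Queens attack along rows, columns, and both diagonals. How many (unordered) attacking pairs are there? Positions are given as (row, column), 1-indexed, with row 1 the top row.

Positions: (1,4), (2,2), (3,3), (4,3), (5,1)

3

Same column: (3,3)–(4,3) (column 3).
Same diagonal: (2,2)–(3,3) (|2−3| = |2−3| = 1); (3,3)–(5,1) (|3−5| = |3−1| = 2).
Total attacking pairs: 3.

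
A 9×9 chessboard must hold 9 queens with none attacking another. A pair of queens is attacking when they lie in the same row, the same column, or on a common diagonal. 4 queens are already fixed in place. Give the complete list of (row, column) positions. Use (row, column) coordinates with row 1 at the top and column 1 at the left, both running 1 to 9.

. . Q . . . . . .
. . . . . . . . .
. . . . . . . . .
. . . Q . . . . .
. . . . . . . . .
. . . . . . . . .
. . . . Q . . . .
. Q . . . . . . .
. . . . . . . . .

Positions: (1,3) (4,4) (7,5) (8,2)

Row 2: attacked by (1,3)→{2,3,4}; (4,4)→{2,4,6}; (7,5)→{5}; (8,2)→{2,8}. Safe: 1, 7, 9. Place at column 9.
Row 3: attacked by (1,3)→{1,3,5}; (2,9)→{8,9}; (4,4)→{3,4,5}; (7,5)→{1,5,9}; (8,2)→{2,7}. Safe: 6. Place at column 6.
Row 5: attacked by (1,3)→{3,7}; (2,9)→{6,9}; (3,6)→{4,6,8}; (4,4)→{3,4,5}; (7,5)→{3,5,7}; (8,2)→{2,5}. Safe: 1. Place at column 1.
Row 6: attacked by (1,3)→{3,8}; (2,9)→{5,9}; (3,6)→{3,6,9}; (4,4)→{2,4,6}; (5,1)→{1,2}; (7,5)→{4,5,6}; (8,2)→{2,4}. Safe: 7. Place at column 7.
Row 9: attacked by (1,3)→{3}; (2,9)→{2,9}; (3,6)→{6}; (4,4)→{4,9}; (5,1)→{1,5}; (6,7)→{4,7}; (7,5)→{3,5,7}; (8,2)→{1,2,3}. Safe: 8. Place at column 8.
Columns [3, 9, 6, 4, 1, 7, 5, 2, 8], r−c [-2, -7, -3, 0, 4, -1, 2, 6, 1], r+c [4, 11, 9, 8, 6, 13, 12, 10, 17] are all distinct, so no two queens attack.

(1,3) (2,9) (3,6) (4,4) (5,1) (6,7) (7,5) (8,2) (9,8)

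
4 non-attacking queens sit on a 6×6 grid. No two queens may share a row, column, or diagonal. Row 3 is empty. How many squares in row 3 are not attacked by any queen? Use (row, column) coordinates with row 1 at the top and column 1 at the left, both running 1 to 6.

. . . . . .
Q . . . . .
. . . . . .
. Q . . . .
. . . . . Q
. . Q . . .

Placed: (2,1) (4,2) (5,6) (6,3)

(2,1) attacks row 3 at column 1 and diagonals 2.
(4,2) attacks row 3 at column 2 and diagonals 1, 3.
(5,6) attacks row 3 at column 6 and diagonals 4.
(6,3) attacks row 3 at column 3 and diagonals 6.
Attacked columns: {1, 2, 3, 4, 6}. Safe: {5}.

1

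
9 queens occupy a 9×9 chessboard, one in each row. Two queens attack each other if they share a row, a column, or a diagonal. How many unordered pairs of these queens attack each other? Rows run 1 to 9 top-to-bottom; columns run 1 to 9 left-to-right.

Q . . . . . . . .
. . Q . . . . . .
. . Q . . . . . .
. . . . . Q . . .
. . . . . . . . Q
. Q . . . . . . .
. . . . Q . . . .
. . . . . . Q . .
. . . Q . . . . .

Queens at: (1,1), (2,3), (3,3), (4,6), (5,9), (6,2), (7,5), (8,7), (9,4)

2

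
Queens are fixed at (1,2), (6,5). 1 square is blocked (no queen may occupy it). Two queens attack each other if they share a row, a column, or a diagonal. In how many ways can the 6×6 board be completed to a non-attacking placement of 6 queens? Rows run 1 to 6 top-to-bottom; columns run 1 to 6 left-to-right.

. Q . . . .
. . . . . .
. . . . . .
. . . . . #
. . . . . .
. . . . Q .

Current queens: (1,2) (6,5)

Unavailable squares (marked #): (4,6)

Branch on row 2: col 4 → 1; col 6 → 0.
Sum: 1 + 0 = 1.

1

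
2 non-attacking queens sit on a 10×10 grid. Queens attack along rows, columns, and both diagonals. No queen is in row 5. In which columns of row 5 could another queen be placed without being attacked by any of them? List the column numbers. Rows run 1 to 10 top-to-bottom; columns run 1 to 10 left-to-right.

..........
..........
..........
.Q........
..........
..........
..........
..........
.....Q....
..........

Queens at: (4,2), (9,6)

(4,2) attacks row 5 at column 2 and diagonals 1, 3.
(9,6) attacks row 5 at column 6 and diagonals 2, 10.
Attacked columns: {1, 2, 3, 6, 10}. Safe: {4, 5, 7, 8, 9}.

columns 4, 5, 7, 8, 9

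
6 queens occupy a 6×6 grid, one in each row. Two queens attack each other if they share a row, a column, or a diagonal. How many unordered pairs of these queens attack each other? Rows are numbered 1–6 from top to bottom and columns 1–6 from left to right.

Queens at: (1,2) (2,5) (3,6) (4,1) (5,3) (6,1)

3

Same column: (4,1)–(6,1) (column 1).
Same diagonal: (2,5)–(3,6) (|2−3| = |5−6| = 1); (2,5)–(6,1) (|2−6| = |5−1| = 4).
Total attacking pairs: 3.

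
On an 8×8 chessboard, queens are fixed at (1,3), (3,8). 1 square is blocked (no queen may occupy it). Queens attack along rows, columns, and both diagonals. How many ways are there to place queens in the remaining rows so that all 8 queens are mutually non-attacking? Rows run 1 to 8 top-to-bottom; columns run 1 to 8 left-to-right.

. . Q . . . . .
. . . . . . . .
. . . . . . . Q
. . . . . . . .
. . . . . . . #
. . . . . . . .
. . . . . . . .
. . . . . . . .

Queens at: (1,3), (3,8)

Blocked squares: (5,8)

Branch on row 2: col 1 → 0; col 5 → 1; col 6 → 3.
Sum: 0 + 1 + 3 = 4.

4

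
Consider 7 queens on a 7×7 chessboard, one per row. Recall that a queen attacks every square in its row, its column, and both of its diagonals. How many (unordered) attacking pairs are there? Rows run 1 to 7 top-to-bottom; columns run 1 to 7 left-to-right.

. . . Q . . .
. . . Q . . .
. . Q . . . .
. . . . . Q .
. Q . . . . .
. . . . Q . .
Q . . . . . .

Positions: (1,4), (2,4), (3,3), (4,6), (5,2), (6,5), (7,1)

3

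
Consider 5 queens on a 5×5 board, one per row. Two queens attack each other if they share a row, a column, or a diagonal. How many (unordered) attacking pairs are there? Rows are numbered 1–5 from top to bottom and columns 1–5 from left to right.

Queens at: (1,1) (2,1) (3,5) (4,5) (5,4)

4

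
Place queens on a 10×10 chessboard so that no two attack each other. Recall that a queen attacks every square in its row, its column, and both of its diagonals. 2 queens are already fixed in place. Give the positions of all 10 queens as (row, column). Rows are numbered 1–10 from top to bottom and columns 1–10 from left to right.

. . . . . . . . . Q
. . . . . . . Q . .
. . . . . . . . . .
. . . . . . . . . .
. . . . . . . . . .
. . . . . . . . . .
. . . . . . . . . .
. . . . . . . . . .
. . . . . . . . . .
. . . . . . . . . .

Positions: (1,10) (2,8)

(1,10) (2,8) (3,5) (4,2) (5,4) (6,1) (7,7) (8,9) (9,3) (10,6)

Row 3: attacked by (1,10)→{8,10}; (2,8)→{7,8,9}. Safe: 1, 2, 3, 4, 5, 6. Place at column 5.
Row 4: attacked by (1,10)→{7,10}; (2,8)→{6,8,10}; (3,5)→{4,5,6}. Safe: 1, 2, 3, 9. Place at column 2.
Row 5: attacked by (1,10)→{6,10}; (2,8)→{5,8}; (3,5)→{3,5,7}; (4,2)→{1,2,3}. Safe: 4, 9. Place at column 4.
Row 6: attacked by (1,10)→{5,10}; (2,8)→{4,8}; (3,5)→{2,5,8}; (4,2)→{2,4}; (5,4)→{3,4,5}. Safe: 1, 6, 7, 9. Place at column 1.
Row 7: attacked by (1,10)→{4,10}; (2,8)→{3,8}; (3,5)→{1,5,9}; (4,2)→{2,5}; (5,4)→{2,4,6}; (6,1)→{1,2}. Safe: 7. Place at column 7.
Row 8: attacked by (1,10)→{3,10}; (2,8)→{2,8}; (3,5)→{5,10}; (4,2)→{2,6}; (5,4)→{1,4,7}; (6,1)→{1,3}; (7,7)→{6,7,8}. Safe: 9. Place at column 9.
Row 9: attacked by (1,10)→{2,10}; (2,8)→{1,8}; (3,5)→{5}; (4,2)→{2,7}; (5,4)→{4,8}; (6,1)→{1,4}; (7,7)→{5,7,9}; (8,9)→{8,9,10}. Safe: 3, 6. Place at column 3.
Row 10: attacked by (1,10)→{1,10}; (2,8)→{8}; (3,5)→{5}; (4,2)→{2,8}; (5,4)→{4,9}; (6,1)→{1,5}; (7,7)→{4,7,10}; (8,9)→{7,9}; (9,3)→{2,3,4}. Safe: 6. Place at column 6.
Columns [10, 8, 5, 2, 4, 1, 7, 9, 3, 6], r−c [-9, -6, -2, 2, 1, 5, 0, -1, 6, 4], r+c [11, 10, 8, 6, 9, 7, 14, 17, 12, 16] are all distinct, so no two queens attack.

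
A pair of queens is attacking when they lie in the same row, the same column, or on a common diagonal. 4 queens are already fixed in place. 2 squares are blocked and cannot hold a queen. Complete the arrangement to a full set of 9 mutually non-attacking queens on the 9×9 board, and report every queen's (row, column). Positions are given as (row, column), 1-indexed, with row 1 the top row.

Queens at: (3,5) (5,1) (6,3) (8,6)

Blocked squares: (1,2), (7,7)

Row 1: attacked by (3,5)→{3,5,7}; (5,1)→{1,5}; (6,3)→{3,8}; (8,6)→{6}. Blocked: 2. Safe: 4, 9. Place at column 9.
Row 2: attacked by (1,9)→{8,9}; (3,5)→{4,5,6}; (5,1)→{1,4}; (6,3)→{3,7}; (8,6)→{6}. Safe: 2. Place at column 2.
Row 4: attacked by (1,9)→{6,9}; (2,2)→{2,4}; (3,5)→{4,5,6}; (5,1)→{1,2}; (6,3)→{1,3,5}; (8,6)→{2,6}. Safe: 7, 8. Place at column 7.
Row 7: attacked by (1,9)→{3,9}; (2,2)→{2,7}; (3,5)→{1,5,9}; (4,7)→{4,7}; (5,1)→{1,3}; (6,3)→{2,3,4}; (8,6)→{5,6,7}. Blocked: 7. Safe: 8. Place at column 8.
Row 9: attacked by (1,9)→{1,9}; (2,2)→{2,9}; (3,5)→{5}; (4,7)→{2,7}; (5,1)→{1,5}; (6,3)→{3,6}; (7,8)→{6,8}; (8,6)→{5,6,7}. Safe: 4. Place at column 4.
Columns [9, 2, 5, 7, 1, 3, 8, 6, 4], r−c [-8, 0, -2, -3, 4, 3, -1, 2, 5], r+c [10, 4, 8, 11, 6, 9, 15, 14, 13] are all distinct, so no two queens attack.

(1,9) (2,2) (3,5) (4,7) (5,1) (6,3) (7,8) (8,6) (9,4)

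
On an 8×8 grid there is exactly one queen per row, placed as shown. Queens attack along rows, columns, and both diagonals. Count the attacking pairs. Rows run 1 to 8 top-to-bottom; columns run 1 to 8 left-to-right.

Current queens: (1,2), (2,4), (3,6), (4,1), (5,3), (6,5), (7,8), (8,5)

3

Same column: (6,5)–(8,5) (column 5).
Same diagonal: (1,2)–(7,8) (|1−7| = |2−8| = 6); (4,1)–(8,5) (|4−8| = |1−5| = 4).
Total attacking pairs: 3.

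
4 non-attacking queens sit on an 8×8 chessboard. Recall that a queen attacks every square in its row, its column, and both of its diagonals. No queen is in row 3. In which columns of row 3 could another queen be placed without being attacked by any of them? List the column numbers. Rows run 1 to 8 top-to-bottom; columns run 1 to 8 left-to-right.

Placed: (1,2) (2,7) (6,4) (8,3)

columns 5

(1,2) attacks row 3 at column 2 and diagonals 4.
(2,7) attacks row 3 at column 7 and diagonals 6, 8.
(6,4) attacks row 3 at column 4 and diagonals 1, 7.
(8,3) attacks row 3 at column 3 and diagonals 8.
Attacked columns: {1, 2, 3, 4, 6, 7, 8}. Safe: {5}.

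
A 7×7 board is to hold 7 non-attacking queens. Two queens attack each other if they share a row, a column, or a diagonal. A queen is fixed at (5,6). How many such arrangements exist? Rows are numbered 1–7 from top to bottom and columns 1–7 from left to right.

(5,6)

6

Branch on row 1: col 1 → 1; col 3 → 1; col 4 → 2; col 5 → 1; col 7 → 1.
Sum: 1 + 1 + 2 + 1 + 1 = 6.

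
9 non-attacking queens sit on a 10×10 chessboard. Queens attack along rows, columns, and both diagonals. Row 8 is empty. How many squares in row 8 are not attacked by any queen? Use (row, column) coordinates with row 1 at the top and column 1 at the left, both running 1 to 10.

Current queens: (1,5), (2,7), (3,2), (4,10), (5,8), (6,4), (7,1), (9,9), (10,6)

1

(1,5) attacks row 8 at column 5.
(2,7) attacks row 8 at column 7 and diagonals 1.
(3,2) attacks row 8 at column 2 and diagonals 7.
(4,10) attacks row 8 at column 10 and diagonals 6.
(5,8) attacks row 8 at column 8 and diagonals 5.
(6,4) attacks row 8 at column 4 and diagonals 2, 6.
(7,1) attacks row 8 at column 1 and diagonals 2.
(9,9) attacks row 8 at column 9 and diagonals 8, 10.
(10,6) attacks row 8 at column 6 and diagonals 4, 8.
Attacked columns: {1, 2, 4, 5, 6, 7, 8, 9, 10}. Safe: {3}.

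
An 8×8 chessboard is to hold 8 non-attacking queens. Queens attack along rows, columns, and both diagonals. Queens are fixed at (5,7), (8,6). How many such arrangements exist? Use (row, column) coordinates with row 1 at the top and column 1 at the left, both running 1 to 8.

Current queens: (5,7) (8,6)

2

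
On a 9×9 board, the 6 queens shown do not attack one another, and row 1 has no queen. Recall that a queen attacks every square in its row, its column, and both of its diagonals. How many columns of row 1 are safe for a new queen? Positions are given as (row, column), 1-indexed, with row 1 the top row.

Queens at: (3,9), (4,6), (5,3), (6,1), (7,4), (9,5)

2

(3,9) attacks row 1 at column 9 and diagonals 7.
(4,6) attacks row 1 at column 6 and diagonals 3, 9.
(5,3) attacks row 1 at column 3 and diagonals 7.
(6,1) attacks row 1 at column 1 and diagonals 6.
(7,4) attacks row 1 at column 4.
(9,5) attacks row 1 at column 5.
Attacked columns: {1, 3, 4, 5, 6, 7, 9}. Safe: {2, 8}.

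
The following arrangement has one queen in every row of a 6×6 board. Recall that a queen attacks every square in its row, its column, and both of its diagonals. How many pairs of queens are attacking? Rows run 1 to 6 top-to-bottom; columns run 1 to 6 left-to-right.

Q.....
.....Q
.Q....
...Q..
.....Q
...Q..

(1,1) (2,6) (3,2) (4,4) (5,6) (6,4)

Same column: (2,6)–(5,6) (column 6); (4,4)–(6,4) (column 4).
Same diagonal: (1,1)–(4,4) (|1−4| = |1−4| = 3); (2,6)–(4,4) (|2−4| = |6−4| = 2).
Total attacking pairs: 4.

4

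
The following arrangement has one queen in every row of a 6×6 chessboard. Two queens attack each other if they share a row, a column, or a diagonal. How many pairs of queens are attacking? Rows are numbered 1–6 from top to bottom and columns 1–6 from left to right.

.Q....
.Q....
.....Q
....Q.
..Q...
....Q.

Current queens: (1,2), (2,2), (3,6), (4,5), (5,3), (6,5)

Same column: (1,2)–(2,2) (column 2); (4,5)–(6,5) (column 5).
Same diagonal: (1,2)–(4,5) (|1−4| = |2−5| = 3); (3,6)–(4,5) (|3−4| = |6−5| = 1).
Total attacking pairs: 4.

4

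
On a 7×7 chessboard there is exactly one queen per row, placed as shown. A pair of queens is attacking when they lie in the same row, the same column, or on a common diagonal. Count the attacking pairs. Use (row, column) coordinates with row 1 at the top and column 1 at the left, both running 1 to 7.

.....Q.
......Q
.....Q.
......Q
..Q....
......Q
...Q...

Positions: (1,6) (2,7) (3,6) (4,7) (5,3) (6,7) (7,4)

Same column: (1,6)–(3,6) (column 6); (2,7)–(4,7) (column 7); (2,7)–(6,7) (column 7); (4,7)–(6,7) (column 7).
Same diagonal: (1,6)–(2,7) (|1−2| = |6−7| = 1); (2,7)–(3,6) (|2−3| = |7−6| = 1); (3,6)–(4,7) (|3−4| = |6−7| = 1); (4,7)–(7,4) (|4−7| = |7−4| = 3).
Total attacking pairs: 8.

8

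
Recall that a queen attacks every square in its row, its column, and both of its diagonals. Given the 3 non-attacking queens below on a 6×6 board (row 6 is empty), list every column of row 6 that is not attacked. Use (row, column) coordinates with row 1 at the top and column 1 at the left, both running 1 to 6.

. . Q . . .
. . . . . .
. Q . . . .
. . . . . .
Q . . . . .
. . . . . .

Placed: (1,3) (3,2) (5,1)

(1,3) attacks row 6 at column 3.
(3,2) attacks row 6 at column 2 and diagonals 5.
(5,1) attacks row 6 at column 1 and diagonals 2.
Attacked columns: {1, 2, 3, 5}. Safe: {4, 6}.

columns 4, 6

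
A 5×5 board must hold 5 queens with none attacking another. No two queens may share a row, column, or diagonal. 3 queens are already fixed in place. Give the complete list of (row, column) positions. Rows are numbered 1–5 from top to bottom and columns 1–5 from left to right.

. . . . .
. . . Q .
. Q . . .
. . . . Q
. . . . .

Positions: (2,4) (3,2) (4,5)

Row 1: attacked by (2,4)→{3,4,5}; (3,2)→{2,4}; (4,5)→{2,5}. Safe: 1. Place at column 1.
Row 5: attacked by (1,1)→{1,5}; (2,4)→{1,4}; (3,2)→{2,4}; (4,5)→{4,5}. Safe: 3. Place at column 3.
Columns [1, 4, 2, 5, 3], r−c [0, -2, 1, -1, 2], r+c [2, 6, 5, 9, 8] are all distinct, so no two queens attack.

(1,1) (2,4) (3,2) (4,5) (5,3)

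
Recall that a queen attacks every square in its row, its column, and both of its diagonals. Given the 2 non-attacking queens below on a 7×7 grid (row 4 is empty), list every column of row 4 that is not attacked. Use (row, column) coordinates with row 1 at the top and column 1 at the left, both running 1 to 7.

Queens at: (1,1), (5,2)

columns 5, 6, 7

(1,1) attacks row 4 at column 1 and diagonals 4.
(5,2) attacks row 4 at column 2 and diagonals 1, 3.
Attacked columns: {1, 2, 3, 4}. Safe: {5, 6, 7}.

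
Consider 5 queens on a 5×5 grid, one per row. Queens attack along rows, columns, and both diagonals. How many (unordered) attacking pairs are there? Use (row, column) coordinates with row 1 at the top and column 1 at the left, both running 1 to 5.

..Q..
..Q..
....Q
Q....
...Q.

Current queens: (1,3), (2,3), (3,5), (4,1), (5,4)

Same column: (1,3)–(2,3) (column 3).
Same diagonal: (1,3)–(3,5) (|1−3| = |3−5| = 2); (2,3)–(4,1) (|2−4| = |3−1| = 2).
Total attacking pairs: 3.

3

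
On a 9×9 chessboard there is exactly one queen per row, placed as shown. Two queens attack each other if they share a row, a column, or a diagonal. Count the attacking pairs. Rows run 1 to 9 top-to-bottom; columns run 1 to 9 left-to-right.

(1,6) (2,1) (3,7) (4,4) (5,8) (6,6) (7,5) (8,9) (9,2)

3

Same column: (1,6)–(6,6) (column 6).
Same diagonal: (4,4)–(6,6) (|4−6| = |4−6| = 2); (6,6)–(7,5) (|6−7| = |6−5| = 1).
Total attacking pairs: 3.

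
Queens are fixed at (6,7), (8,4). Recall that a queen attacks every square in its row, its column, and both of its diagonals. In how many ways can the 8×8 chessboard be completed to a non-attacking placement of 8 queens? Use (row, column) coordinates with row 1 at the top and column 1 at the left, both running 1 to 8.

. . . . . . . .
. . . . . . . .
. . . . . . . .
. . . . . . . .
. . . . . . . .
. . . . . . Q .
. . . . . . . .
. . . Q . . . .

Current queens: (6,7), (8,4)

3

Branch on row 1: col 1 → 1; col 3 → 1; col 5 → 1; col 6 → 0; col 8 → 0.
Sum: 1 + 1 + 1 + 0 + 0 = 3.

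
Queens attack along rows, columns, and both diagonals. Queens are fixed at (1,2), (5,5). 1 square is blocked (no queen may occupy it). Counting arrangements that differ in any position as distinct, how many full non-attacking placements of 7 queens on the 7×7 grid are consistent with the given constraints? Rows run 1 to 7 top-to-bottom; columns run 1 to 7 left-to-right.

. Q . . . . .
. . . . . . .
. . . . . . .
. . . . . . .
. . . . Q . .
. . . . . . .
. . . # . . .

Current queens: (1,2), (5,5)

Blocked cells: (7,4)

1

Branch on row 2: col 4 → 1; col 6 → 0; col 7 → 0.
Sum: 1 + 0 + 0 = 1.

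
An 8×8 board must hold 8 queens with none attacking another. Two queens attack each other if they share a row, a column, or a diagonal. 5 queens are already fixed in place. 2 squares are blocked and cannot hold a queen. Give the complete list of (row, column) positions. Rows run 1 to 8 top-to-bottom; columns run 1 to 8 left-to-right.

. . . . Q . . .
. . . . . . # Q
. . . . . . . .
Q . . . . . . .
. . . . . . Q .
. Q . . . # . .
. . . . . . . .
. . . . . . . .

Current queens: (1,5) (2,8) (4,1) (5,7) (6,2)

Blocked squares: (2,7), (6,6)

Row 3: attacked by (1,5)→{3,5,7}; (2,8)→{7,8}; (4,1)→{1,2}; (5,7)→{5,7}; (6,2)→{2,5}. Safe: 4, 6. Place at column 4.
Row 7: attacked by (1,5)→{5}; (2,8)→{3,8}; (3,4)→{4,8}; (4,1)→{1,4}; (5,7)→{5,7}; (6,2)→{1,2,3}. Safe: 6. Place at column 6.
Row 8: attacked by (1,5)→{5}; (2,8)→{2,8}; (3,4)→{4}; (4,1)→{1,5}; (5,7)→{4,7}; (6,2)→{2,4}; (7,6)→{5,6,7}. Safe: 3. Place at column 3.
Columns [5, 8, 4, 1, 7, 2, 6, 3], r−c [-4, -6, -1, 3, -2, 4, 1, 5], r+c [6, 10, 7, 5, 12, 8, 13, 11] are all distinct, so no two queens attack.

(1,5) (2,8) (3,4) (4,1) (5,7) (6,2) (7,6) (8,3)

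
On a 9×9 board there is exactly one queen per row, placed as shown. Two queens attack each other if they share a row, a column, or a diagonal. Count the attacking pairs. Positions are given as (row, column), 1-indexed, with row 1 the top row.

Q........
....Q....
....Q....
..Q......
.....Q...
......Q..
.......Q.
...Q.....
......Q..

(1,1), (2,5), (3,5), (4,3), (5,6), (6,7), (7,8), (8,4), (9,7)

Same column: (2,5)–(3,5) (column 5); (6,7)–(9,7) (column 7).
Same diagonal: (2,5)–(4,3) (|2−4| = |5−3| = 2); (5,6)–(6,7) (|5−6| = |6−7| = 1); (5,6)–(7,8) (|5−7| = |6−8| = 2); (6,7)–(7,8) (|6−7| = |7−8| = 1).
Total attacking pairs: 6.

6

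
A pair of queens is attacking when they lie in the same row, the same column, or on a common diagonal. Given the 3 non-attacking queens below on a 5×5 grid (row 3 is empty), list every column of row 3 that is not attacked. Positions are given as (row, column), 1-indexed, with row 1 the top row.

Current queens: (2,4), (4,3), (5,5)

(2,4) attacks row 3 at column 4 and diagonals 3, 5.
(4,3) attacks row 3 at column 3 and diagonals 2, 4.
(5,5) attacks row 3 at column 5 and diagonals 3.
Attacked columns: {2, 3, 4, 5}. Safe: {1}.

columns 1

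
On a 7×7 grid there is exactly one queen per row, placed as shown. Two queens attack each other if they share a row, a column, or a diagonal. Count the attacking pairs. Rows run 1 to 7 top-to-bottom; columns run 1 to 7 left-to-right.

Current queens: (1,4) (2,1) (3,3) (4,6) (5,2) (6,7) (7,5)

All columns are distinct and no two queens satisfy |Δrow| = |Δcol|, so no pair attacks.

0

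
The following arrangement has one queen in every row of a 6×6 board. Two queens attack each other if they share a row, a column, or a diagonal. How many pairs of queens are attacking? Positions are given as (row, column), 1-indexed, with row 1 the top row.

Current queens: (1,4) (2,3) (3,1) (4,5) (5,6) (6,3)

Same column: (2,3)–(6,3) (column 3).
Same diagonal: (1,4)–(2,3) (|1−2| = |4−3| = 1); (2,3)–(4,5) (|2−4| = |3−5| = 2); (2,3)–(5,6) (|2−5| = |3−6| = 3); (4,5)–(5,6) (|4−5| = |5−6| = 1); (4,5)–(6,3) (|4−6| = |5−3| = 2).
Total attacking pairs: 6.

6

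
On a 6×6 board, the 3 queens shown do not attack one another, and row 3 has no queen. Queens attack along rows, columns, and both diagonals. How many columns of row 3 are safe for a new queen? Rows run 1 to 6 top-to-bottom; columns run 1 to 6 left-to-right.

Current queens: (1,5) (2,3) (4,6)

(1,5) attacks row 3 at column 5 and diagonals 3.
(2,3) attacks row 3 at column 3 and diagonals 2, 4.
(4,6) attacks row 3 at column 6 and diagonals 5.
Attacked columns: {2, 3, 4, 5, 6}. Safe: {1}.

1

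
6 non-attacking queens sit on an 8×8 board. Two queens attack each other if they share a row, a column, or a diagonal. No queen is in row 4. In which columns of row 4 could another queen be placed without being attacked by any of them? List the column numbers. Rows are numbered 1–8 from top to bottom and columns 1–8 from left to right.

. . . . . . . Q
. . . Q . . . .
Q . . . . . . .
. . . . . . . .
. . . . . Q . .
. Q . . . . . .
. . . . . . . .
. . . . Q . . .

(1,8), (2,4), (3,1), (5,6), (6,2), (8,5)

(1,8) attacks row 4 at column 8 and diagonals 5.
(2,4) attacks row 4 at column 4 and diagonals 2, 6.
(3,1) attacks row 4 at column 1 and diagonals 2.
(5,6) attacks row 4 at column 6 and diagonals 5, 7.
(6,2) attacks row 4 at column 2 and diagonals 4.
(8,5) attacks row 4 at column 5 and diagonals 1.
Attacked columns: {1, 2, 4, 5, 6, 7, 8}. Safe: {3}.

columns 3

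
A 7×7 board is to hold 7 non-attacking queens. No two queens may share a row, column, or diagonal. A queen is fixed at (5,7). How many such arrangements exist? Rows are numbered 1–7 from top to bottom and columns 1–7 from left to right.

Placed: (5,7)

6

Branch on row 1: col 1 → 1; col 2 → 2; col 4 → 0; col 5 → 1; col 6 → 2.
Sum: 1 + 2 + 0 + 1 + 2 = 6.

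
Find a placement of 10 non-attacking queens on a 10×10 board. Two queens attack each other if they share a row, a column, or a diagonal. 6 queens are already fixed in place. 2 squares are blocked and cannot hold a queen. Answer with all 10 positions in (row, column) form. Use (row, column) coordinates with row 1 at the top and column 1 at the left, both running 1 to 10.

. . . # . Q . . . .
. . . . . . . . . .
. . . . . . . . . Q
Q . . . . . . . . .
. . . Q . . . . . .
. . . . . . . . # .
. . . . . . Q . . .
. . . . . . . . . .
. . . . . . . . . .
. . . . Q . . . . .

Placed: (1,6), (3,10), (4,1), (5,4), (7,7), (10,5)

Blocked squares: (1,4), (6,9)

Row 2: attacked by (1,6)→{5,6,7}; (3,10)→{9,10}; (4,1)→{1,3}; (5,4)→{1,4,7}; (7,7)→{2,7}; (10,5)→{5}. Safe: 8. Place at column 8.
Row 6: attacked by (1,6)→{1,6}; (2,8)→{4,8}; (3,10)→{7,10}; (4,1)→{1,3}; (5,4)→{3,4,5}; (7,7)→{6,7,8}; (10,5)→{1,5,9}. Blocked: 9. Safe: 2. Place at column 2.
Row 8: attacked by (1,6)→{6}; (2,8)→{2,8}; (3,10)→{5,10}; (4,1)→{1,5}; (5,4)→{1,4,7}; (6,2)→{2,4}; (7,7)→{6,7,8}; (10,5)→{3,5,7}. Safe: 9. Place at column 9.
Row 9: attacked by (1,6)→{6}; (2,8)→{1,8}; (3,10)→{4,10}; (4,1)→{1,6}; (5,4)→{4,8}; (6,2)→{2,5}; (7,7)→{5,7,9}; (8,9)→{8,9,10}; (10,5)→{4,5,6}. Safe: 3. Place at column 3.
Columns [6, 8, 10, 1, 4, 2, 7, 9, 3, 5], r−c [-5, -6, -7, 3, 1, 4, 0, -1, 6, 5], r+c [7, 10, 13, 5, 9, 8, 14, 17, 12, 15] are all distinct, so no two queens attack.

(1,6) (2,8) (3,10) (4,1) (5,4) (6,2) (7,7) (8,9) (9,3) (10,5)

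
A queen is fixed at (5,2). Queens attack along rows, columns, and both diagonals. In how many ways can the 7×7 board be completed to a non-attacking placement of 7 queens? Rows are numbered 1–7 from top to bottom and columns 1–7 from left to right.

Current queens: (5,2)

6

Branch on row 1: col 1 → 1; col 3 → 1; col 4 → 2; col 5 → 1; col 7 → 1.
Sum: 1 + 1 + 2 + 1 + 1 = 6.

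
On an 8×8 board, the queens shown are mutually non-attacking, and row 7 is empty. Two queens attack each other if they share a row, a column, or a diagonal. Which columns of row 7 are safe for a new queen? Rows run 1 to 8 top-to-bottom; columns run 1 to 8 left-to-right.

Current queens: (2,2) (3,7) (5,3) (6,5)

columns 8

(2,2) attacks row 7 at column 2 and diagonals 7.
(3,7) attacks row 7 at column 7 and diagonals 3.
(5,3) attacks row 7 at column 3 and diagonals 1, 5.
(6,5) attacks row 7 at column 5 and diagonals 4, 6.
Attacked columns: {1, 2, 3, 4, 5, 6, 7}. Safe: {8}.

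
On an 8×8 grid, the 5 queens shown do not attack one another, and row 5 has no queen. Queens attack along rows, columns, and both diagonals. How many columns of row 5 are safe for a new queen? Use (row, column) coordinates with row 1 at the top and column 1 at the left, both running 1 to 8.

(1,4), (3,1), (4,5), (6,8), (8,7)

1

(1,4) attacks row 5 at column 4 and diagonals 8.
(3,1) attacks row 5 at column 1 and diagonals 3.
(4,5) attacks row 5 at column 5 and diagonals 4, 6.
(6,8) attacks row 5 at column 8 and diagonals 7.
(8,7) attacks row 5 at column 7 and diagonals 4.
Attacked columns: {1, 3, 4, 5, 6, 7, 8}. Safe: {2}.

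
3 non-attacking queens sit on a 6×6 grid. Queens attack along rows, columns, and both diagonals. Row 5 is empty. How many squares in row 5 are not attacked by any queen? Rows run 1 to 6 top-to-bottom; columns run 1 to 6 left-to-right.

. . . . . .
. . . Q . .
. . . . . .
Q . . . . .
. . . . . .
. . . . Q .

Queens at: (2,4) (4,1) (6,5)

1

(2,4) attacks row 5 at column 4 and diagonals 1.
(4,1) attacks row 5 at column 1 and diagonals 2.
(6,5) attacks row 5 at column 5 and diagonals 4, 6.
Attacked columns: {1, 2, 4, 5, 6}. Safe: {3}.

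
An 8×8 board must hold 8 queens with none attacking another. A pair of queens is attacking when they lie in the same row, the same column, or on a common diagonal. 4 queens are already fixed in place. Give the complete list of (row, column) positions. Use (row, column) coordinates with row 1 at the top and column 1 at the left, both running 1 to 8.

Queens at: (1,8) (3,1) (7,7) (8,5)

Row 2: attacked by (1,8)→{7,8}; (3,1)→{1,2}; (7,7)→{2,7}; (8,5)→{5}. Safe: 3, 4, 6. Place at column 4.
Row 4: attacked by (1,8)→{5,8}; (2,4)→{2,4,6}; (3,1)→{1,2}; (7,7)→{4,7}; (8,5)→{1,5}. Safe: 3. Place at column 3.
Row 5: attacked by (1,8)→{4,8}; (2,4)→{1,4,7}; (3,1)→{1,3}; (4,3)→{2,3,4}; (7,7)→{5,7}; (8,5)→{2,5,8}. Safe: 6. Place at column 6.
Row 6: attacked by (1,8)→{3,8}; (2,4)→{4,8}; (3,1)→{1,4}; (4,3)→{1,3,5}; (5,6)→{5,6,7}; (7,7)→{6,7,8}; (8,5)→{3,5,7}. Safe: 2. Place at column 2.
Columns [8, 4, 1, 3, 6, 2, 7, 5], r−c [-7, -2, 2, 1, -1, 4, 0, 3], r+c [9, 6, 4, 7, 11, 8, 14, 13] are all distinct, so no two queens attack.

(1,8) (2,4) (3,1) (4,3) (5,6) (6,2) (7,7) (8,5)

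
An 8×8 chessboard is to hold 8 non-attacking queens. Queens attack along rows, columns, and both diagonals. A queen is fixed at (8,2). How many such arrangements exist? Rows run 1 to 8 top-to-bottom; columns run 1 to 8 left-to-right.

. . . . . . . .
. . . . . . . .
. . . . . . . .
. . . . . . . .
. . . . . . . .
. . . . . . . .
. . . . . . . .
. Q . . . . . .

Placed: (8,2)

8

Branch on row 1: col 1 → 0; col 3 → 2; col 4 → 3; col 5 → 3; col 6 → 0; col 7 → 0; col 8 → 0.
Sum: 0 + 2 + 3 + 3 + 0 + 0 + 0 = 8.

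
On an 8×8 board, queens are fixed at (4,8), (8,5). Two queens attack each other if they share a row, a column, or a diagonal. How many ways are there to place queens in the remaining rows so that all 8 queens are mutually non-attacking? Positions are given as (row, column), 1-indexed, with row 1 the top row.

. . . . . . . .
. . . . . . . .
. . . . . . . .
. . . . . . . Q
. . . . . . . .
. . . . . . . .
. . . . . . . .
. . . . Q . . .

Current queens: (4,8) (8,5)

5

Branch on row 1: col 1 → 0; col 2 → 1; col 3 → 1; col 4 → 0; col 6 → 1; col 7 → 2.
Sum: 0 + 1 + 1 + 0 + 1 + 2 = 5.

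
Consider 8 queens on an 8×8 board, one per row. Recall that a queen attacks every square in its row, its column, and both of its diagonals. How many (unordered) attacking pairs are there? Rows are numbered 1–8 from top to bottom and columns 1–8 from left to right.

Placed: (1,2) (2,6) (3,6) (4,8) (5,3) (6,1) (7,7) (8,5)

Same column: (2,6)–(3,6) (column 6).
Same diagonal: (2,6)–(4,8) (|2−4| = |6−8| = 2); (2,6)–(5,3) (|2−5| = |6−3| = 3).
Total attacking pairs: 3.

3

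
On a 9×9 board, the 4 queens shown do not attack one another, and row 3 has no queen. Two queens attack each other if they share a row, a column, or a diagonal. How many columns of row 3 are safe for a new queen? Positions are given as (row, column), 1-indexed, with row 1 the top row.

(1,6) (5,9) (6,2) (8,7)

(1,6) attacks row 3 at column 6 and diagonals 4, 8.
(5,9) attacks row 3 at column 9 and diagonals 7.
(6,2) attacks row 3 at column 2 and diagonals 5.
(8,7) attacks row 3 at column 7 and diagonals 2.
Attacked columns: {2, 4, 5, 6, 7, 8, 9}. Safe: {1, 3}.

2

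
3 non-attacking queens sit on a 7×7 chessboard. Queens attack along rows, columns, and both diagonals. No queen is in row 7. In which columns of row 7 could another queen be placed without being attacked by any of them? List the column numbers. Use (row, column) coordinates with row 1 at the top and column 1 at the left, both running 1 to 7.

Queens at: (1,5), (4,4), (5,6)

(1,5) attacks row 7 at column 5.
(4,4) attacks row 7 at column 4 and diagonals 1, 7.
(5,6) attacks row 7 at column 6 and diagonals 4.
Attacked columns: {1, 4, 5, 6, 7}. Safe: {2, 3}.

columns 2, 3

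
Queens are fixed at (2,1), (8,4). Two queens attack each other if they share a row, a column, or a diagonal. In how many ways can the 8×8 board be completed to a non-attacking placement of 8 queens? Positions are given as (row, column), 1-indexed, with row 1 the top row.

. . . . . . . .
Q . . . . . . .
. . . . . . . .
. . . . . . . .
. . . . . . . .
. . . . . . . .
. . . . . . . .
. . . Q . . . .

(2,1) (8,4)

Branch on row 1: col 3 → 0; col 5 → 1; col 6 → 1; col 7 → 0; col 8 → 0.
Sum: 0 + 1 + 1 + 0 + 0 = 2.

2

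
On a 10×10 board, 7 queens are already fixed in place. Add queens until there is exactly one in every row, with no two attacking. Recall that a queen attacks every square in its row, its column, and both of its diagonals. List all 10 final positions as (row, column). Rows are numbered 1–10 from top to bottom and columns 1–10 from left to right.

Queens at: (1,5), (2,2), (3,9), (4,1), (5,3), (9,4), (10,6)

(1,5) (2,2) (3,9) (4,1) (5,3) (6,8) (7,10) (8,7) (9,4) (10,6)

Row 6: attacked by (1,5)→{5,10}; (2,2)→{2,6}; (3,9)→{6,9}; (4,1)→{1,3}; (5,3)→{2,3,4}; (9,4)→{1,4,7}; (10,6)→{2,6,10}. Safe: 8. Place at column 8.
Row 7: attacked by (1,5)→{5}; (2,2)→{2,7}; (3,9)→{5,9}; (4,1)→{1,4}; (5,3)→{1,3,5}; (6,8)→{7,8,9}; (9,4)→{2,4,6}; (10,6)→{3,6,9}. Safe: 10. Place at column 10.
Row 8: attacked by (1,5)→{5}; (2,2)→{2,8}; (3,9)→{4,9}; (4,1)→{1,5}; (5,3)→{3,6}; (6,8)→{6,8,10}; (7,10)→{9,10}; (9,4)→{3,4,5}; (10,6)→{4,6,8}. Safe: 7. Place at column 7.
Columns [5, 2, 9, 1, 3, 8, 10, 7, 4, 6], r−c [-4, 0, -6, 3, 2, -2, -3, 1, 5, 4], r+c [6, 4, 12, 5, 8, 14, 17, 15, 13, 16] are all distinct, so no two queens attack.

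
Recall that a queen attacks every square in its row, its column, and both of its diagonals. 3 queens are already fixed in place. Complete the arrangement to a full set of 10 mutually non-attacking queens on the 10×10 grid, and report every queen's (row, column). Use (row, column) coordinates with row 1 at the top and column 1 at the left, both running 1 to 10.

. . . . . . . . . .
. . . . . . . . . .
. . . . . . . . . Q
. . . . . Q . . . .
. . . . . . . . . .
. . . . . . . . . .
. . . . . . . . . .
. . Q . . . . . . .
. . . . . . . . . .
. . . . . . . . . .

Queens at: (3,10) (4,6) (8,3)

(1,7) (2,2) (3,10) (4,6) (5,1) (6,9) (7,5) (8,3) (9,8) (10,4)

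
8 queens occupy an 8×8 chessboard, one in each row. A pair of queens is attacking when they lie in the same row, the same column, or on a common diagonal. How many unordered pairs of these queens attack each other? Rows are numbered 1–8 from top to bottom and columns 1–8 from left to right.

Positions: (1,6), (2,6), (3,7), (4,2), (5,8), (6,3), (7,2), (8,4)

4

Same column: (1,6)–(2,6) (column 6); (4,2)–(7,2) (column 2).
Same diagonal: (2,6)–(3,7) (|2−3| = |6−7| = 1); (6,3)–(7,2) (|6−7| = |3−2| = 1).
Total attacking pairs: 4.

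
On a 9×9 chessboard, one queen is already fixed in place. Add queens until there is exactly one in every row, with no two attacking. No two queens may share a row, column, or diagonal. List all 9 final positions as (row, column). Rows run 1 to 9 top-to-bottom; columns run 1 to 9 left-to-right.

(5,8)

Row 1: attacked by (5,8)→{4,8}. Safe: 1, 2, 3, 5, 6, 7, 9. Place at column 2.
Row 2: attacked by (1,2)→{1,2,3}; (5,8)→{5,8}. Safe: 4, 6, 7, 9. Place at column 9.
Row 3: attacked by (1,2)→{2,4}; (2,9)→{8,9}; (5,8)→{6,8}. Safe: 1, 3, 5, 7. Place at column 5.
Row 4: attacked by (1,2)→{2,5}; (2,9)→{7,9}; (3,5)→{4,5,6}; (5,8)→{7,8,9}. Safe: 1, 3. Place at column 3.
Row 6: attacked by (1,2)→{2,7}; (2,9)→{5,9}; (3,5)→{2,5,8}; (4,3)→{1,3,5}; (5,8)→{7,8,9}. Safe: 4, 6. Place at column 4.
Row 7: attacked by (1,2)→{2,8}; (2,9)→{4,9}; (3,5)→{1,5,9}; (4,3)→{3,6}; (5,8)→{6,8}; (6,4)→{3,4,5}. Safe: 7. Place at column 7.
Row 8: attacked by (1,2)→{2,9}; (2,9)→{3,9}; (3,5)→{5}; (4,3)→{3,7}; (5,8)→{5,8}; (6,4)→{2,4,6}; (7,7)→{6,7,8}. Safe: 1. Place at column 1.
Row 9: attacked by (1,2)→{2}; (2,9)→{2,9}; (3,5)→{5}; (4,3)→{3,8}; (5,8)→{4,8}; (6,4)→{1,4,7}; (7,7)→{5,7,9}; (8,1)→{1,2}. Safe: 6. Place at column 6.
Columns [2, 9, 5, 3, 8, 4, 7, 1, 6], r−c [-1, -7, -2, 1, -3, 2, 0, 7, 3], r+c [3, 11, 8, 7, 13, 10, 14, 9, 15] are all distinct, so no two queens attack.

(1,2) (2,9) (3,5) (4,3) (5,8) (6,4) (7,7) (8,1) (9,6)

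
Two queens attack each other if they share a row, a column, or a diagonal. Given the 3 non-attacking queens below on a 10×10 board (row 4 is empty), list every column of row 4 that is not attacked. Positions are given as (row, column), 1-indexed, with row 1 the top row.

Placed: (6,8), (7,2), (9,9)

columns 1, 3, 7

(6,8) attacks row 4 at column 8 and diagonals 6, 10.
(7,2) attacks row 4 at column 2 and diagonals 5.
(9,9) attacks row 4 at column 9 and diagonals 4.
Attacked columns: {2, 4, 5, 6, 8, 9, 10}. Safe: {1, 3, 7}.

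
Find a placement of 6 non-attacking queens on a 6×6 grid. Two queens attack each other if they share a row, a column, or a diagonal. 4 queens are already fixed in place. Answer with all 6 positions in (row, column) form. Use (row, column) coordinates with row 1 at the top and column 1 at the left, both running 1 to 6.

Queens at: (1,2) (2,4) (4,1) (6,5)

Row 3: attacked by (1,2)→{2,4}; (2,4)→{3,4,5}; (4,1)→{1,2}; (6,5)→{2,5}. Safe: 6. Place at column 6.
Row 5: attacked by (1,2)→{2,6}; (2,4)→{1,4}; (3,6)→{4,6}; (4,1)→{1,2}; (6,5)→{4,5,6}. Safe: 3. Place at column 3.
Columns [2, 4, 6, 1, 3, 5], r−c [-1, -2, -3, 3, 2, 1], r+c [3, 6, 9, 5, 8, 11] are all distinct, so no two queens attack.

(1,2) (2,4) (3,6) (4,1) (5,3) (6,5)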